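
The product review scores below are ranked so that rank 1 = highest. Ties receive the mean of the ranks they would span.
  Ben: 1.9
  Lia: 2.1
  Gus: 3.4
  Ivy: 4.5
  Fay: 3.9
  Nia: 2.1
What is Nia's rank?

4.5

Sorted (descending): 4.5, 3.9, 3.4, 2.1, 2.1, 1.9
The 2 values of 2.1 occupy positions 4–5 → average rank (4+5)/2 = 4.5.
Nia has value 2.1 → rank 4.5.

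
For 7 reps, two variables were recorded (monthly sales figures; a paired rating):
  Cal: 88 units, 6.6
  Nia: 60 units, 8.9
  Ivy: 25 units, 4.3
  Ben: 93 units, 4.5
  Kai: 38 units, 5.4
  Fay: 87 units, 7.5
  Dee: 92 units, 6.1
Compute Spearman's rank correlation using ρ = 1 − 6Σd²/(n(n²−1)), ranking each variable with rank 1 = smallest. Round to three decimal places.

Ranks of variable 1: 5, 3, 1, 7, 2, 4, 6
Ranks of variable 2: 5, 7, 1, 2, 3, 6, 4
d = r₁ − r₂: 0, -4, 0, 5, -1, -2, 2
d²: 0, 16, 0, 25, 1, 4, 4; Σd² = 50
ρ = 1 − 6·50/(7·48) = 1 − 300/336 = 0.107

0.107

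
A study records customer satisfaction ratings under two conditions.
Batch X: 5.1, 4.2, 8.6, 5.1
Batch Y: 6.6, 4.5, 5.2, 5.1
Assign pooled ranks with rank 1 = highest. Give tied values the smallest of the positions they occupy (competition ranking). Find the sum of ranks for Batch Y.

16

Sorted (descending): 8.6, 6.6, 5.2, 5.1, 5.1, 5.1, 4.5, 4.2
The 3 values of 5.1 occupy positions 4–6 → each gets rank 4.
Batch Y values → pooled ranks: 6.6→2, 4.5→7, 5.2→3, 5.1→4
Rank sum = 2 + 7 + 3 + 4 = 16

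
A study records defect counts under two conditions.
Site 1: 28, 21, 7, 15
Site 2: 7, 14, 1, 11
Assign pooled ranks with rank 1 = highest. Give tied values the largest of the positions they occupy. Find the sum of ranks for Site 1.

Sorted (descending): 28, 21, 15, 14, 11, 7, 7, 1
The 2 values of 7 occupy positions 6–7 → each gets rank 7.
Site 1 values → pooled ranks: 28→1, 21→2, 7→7, 15→3
Rank sum = 1 + 2 + 7 + 3 = 13

13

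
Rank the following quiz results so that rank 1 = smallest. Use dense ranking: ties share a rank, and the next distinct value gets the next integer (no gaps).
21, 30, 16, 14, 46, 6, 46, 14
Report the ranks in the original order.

4, 5, 3, 2, 6, 1, 6, 2

Sorted (ascending): 6, 14, 14, 16, 21, 30, 46, 46
The 2 values of 14 share dense rank 2.
The 2 values of 46 share dense rank 6.
Remaining distinct values take the next consecutive integers.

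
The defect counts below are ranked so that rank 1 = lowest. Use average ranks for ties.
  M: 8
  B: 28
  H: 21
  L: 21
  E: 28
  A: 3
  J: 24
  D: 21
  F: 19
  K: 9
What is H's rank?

Sorted (ascending): 3, 8, 9, 19, 21, 21, 21, 24, 28, 28
The 3 values of 21 occupy positions 5–7 → average rank 6.
The 2 values of 28 occupy positions 9–10 → average rank (9+10)/2 = 9.5.
H has value 21 → rank 6.

6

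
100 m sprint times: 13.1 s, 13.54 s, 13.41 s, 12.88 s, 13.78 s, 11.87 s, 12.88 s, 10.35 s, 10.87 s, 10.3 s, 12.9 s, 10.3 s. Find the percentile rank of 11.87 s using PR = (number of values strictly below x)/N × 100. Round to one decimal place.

33.3

N = 12.
Strictly below 11.87: 4. Equal to 11.87: 1.
PR = 4/12 × 100 = 33.3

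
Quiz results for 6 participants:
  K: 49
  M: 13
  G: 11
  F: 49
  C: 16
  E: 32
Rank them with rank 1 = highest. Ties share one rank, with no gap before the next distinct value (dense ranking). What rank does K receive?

Sorted (descending): 49, 49, 32, 16, 13, 11
The 2 values of 49 share dense rank 1.
Remaining distinct values take the next consecutive integers.
K has value 49 → rank 1.

1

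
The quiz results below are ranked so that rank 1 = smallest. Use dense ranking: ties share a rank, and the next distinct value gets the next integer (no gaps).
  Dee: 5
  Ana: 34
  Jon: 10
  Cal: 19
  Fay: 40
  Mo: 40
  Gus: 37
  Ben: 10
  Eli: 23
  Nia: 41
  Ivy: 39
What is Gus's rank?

Sorted (ascending): 5, 10, 10, 19, 23, 34, 37, 39, 40, 40, 41
The 2 values of 10 share dense rank 2.
The 2 values of 40 share dense rank 8.
Remaining distinct values take the next consecutive integers.
Gus has value 37 → rank 6.

6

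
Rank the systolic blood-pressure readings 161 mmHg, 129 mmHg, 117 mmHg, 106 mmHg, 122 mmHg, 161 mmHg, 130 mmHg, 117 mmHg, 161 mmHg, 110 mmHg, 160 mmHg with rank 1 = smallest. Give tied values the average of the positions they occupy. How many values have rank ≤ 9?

8

Sorted (ascending): 106, 110, 117, 117, 122, 129, 130, 160, 161, 161, 161
The 2 values of 117 occupy positions 3–4 → average rank (3+4)/2 = 3.5.
The 3 values of 161 occupy positions 9–11 → average rank 10.
Ranks ≤ 9: {1, 2, 3.5, 3.5, 5, 6, 7, 8} → 8 values.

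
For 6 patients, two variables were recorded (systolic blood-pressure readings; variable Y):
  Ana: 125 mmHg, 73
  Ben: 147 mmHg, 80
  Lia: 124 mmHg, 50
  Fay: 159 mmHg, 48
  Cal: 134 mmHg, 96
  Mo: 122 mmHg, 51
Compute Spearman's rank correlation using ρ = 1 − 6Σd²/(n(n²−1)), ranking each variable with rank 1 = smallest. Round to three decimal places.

0.029

Ranks of variable 1: 3, 5, 2, 6, 4, 1
Ranks of variable 2: 4, 5, 2, 1, 6, 3
d = r₁ − r₂: -1, 0, 0, 5, -2, -2
d²: 1, 0, 0, 25, 4, 4; Σd² = 34
ρ = 1 − 6·34/(6·35) = 1 − 204/210 = 0.029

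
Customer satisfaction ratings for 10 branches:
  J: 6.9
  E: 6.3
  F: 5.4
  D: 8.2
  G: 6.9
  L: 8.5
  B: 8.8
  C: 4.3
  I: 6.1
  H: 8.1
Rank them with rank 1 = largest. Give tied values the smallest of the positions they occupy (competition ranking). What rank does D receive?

3

Sorted (descending): 8.8, 8.5, 8.2, 8.1, 6.9, 6.9, 6.3, 6.1, 5.4, 4.3
The 2 values of 6.9 occupy positions 5–6 → each gets rank 5.
D has value 8.2 → rank 3.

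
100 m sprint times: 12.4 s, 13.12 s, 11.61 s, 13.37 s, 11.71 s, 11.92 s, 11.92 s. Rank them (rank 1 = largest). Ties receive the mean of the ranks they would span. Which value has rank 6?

Sorted (descending): 13.37, 13.12, 12.4, 11.92, 11.92, 11.71, 11.61
The 2 values of 11.92 occupy positions 4–5 → average rank (4+5)/2 = 4.5.
Rank 6 → value 11.71.

11.71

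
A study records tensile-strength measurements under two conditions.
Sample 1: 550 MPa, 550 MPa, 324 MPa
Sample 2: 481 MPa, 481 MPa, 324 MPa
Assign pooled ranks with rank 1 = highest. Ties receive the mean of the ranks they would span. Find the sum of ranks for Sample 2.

Sorted (descending): 550, 550, 481, 481, 324, 324
The 2 values of 550 occupy positions 1–2 → average rank (1+2)/2 = 1.5.
The 2 values of 481 occupy positions 3–4 → average rank (3+4)/2 = 3.5.
The 2 values of 324 occupy positions 5–6 → average rank (5+6)/2 = 5.5.
Sample 2 values → pooled ranks: 481→3.5, 481→3.5, 324→5.5
Rank sum = 3.5 + 3.5 + 5.5 = 12.5

12.5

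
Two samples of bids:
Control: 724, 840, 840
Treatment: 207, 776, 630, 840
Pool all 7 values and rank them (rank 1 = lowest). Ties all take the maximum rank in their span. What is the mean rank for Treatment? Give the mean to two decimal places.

3.50

Sorted (ascending): 207, 630, 724, 776, 840, 840, 840
The 3 values of 840 occupy positions 5–7 → each gets rank 7.
Treatment values → pooled ranks: 207→1, 776→4, 630→2, 840→7
Mean rank = (1 + 4 + 2 + 7) / 4 = 3.50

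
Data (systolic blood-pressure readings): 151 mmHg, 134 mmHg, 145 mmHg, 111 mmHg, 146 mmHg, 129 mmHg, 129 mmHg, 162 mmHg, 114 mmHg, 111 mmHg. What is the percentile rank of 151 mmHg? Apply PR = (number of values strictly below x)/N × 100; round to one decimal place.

80.0

N = 10.
Strictly below 151: 8. Equal to 151: 1.
PR = 8/10 × 100 = 80.0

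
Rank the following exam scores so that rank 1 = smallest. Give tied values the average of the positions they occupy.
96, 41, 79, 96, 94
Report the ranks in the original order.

4.5, 1, 2, 4.5, 3

Sorted (ascending): 41, 79, 94, 96, 96
The 2 values of 96 occupy positions 4–5 → average rank (4+5)/2 = 4.5.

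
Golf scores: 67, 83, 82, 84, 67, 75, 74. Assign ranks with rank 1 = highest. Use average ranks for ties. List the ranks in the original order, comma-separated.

6.5, 2, 3, 1, 6.5, 4, 5

Sorted (descending): 84, 83, 82, 75, 74, 67, 67
The 2 values of 67 occupy positions 6–7 → average rank (6+7)/2 = 6.5.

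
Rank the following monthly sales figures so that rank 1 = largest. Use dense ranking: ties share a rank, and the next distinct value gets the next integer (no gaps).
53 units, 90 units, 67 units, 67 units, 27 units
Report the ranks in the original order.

3, 1, 2, 2, 4

Sorted (descending): 90, 67, 67, 53, 27
The 2 values of 67 share dense rank 2.
Remaining distinct values take the next consecutive integers.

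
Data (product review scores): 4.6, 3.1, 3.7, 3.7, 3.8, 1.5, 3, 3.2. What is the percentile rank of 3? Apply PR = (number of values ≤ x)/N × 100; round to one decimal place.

N = 8.
Strictly below 3: 1. Equal to 3: 1.
PR = 2/8 × 100 = 25.0

25.0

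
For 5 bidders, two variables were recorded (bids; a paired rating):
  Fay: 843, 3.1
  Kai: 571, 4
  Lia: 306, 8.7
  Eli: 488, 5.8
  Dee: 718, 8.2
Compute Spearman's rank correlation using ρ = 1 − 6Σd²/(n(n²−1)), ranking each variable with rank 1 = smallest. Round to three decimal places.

Ranks of variable 1: 5, 3, 1, 2, 4
Ranks of variable 2: 1, 2, 5, 3, 4
d = r₁ − r₂: 4, 1, -4, -1, 0
d²: 16, 1, 16, 1, 0; Σd² = 34
ρ = 1 − 6·34/(5·24) = 1 − 204/120 = -0.700

-0.700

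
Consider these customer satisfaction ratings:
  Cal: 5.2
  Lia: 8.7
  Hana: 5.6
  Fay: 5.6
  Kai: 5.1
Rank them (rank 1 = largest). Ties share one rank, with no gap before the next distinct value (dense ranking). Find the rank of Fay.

Sorted (descending): 8.7, 5.6, 5.6, 5.2, 5.1
The 2 values of 5.6 share dense rank 2.
Remaining distinct values take the next consecutive integers.
Fay has value 5.6 → rank 2.

2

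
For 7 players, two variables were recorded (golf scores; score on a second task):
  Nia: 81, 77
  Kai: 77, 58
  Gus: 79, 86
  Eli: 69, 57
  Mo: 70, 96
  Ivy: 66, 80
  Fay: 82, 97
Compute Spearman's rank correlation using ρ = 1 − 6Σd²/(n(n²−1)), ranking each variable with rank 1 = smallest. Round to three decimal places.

0.429

Ranks of variable 1: 6, 4, 5, 2, 3, 1, 7
Ranks of variable 2: 3, 2, 5, 1, 6, 4, 7
d = r₁ − r₂: 3, 2, 0, 1, -3, -3, 0
d²: 9, 4, 0, 1, 9, 9, 0; Σd² = 32
ρ = 1 − 6·32/(7·48) = 1 − 192/336 = 0.429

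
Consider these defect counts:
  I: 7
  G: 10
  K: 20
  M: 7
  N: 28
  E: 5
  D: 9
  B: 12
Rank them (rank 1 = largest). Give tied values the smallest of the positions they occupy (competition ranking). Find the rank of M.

6

Sorted (descending): 28, 20, 12, 10, 9, 7, 7, 5
The 2 values of 7 occupy positions 6–7 → each gets rank 6.
M has value 7 → rank 6.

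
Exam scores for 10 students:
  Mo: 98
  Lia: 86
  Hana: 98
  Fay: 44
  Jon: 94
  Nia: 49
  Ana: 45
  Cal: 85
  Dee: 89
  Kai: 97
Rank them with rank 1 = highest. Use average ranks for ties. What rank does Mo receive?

Sorted (descending): 98, 98, 97, 94, 89, 86, 85, 49, 45, 44
The 2 values of 98 occupy positions 1–2 → average rank (1+2)/2 = 1.5.
Mo has value 98 → rank 1.5.

1.5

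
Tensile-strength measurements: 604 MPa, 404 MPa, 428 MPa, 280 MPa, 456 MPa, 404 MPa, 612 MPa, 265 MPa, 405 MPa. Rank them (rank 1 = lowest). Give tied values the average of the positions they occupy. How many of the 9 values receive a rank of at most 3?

2

Sorted (ascending): 265, 280, 404, 404, 405, 428, 456, 604, 612
The 2 values of 404 occupy positions 3–4 → average rank (3+4)/2 = 3.5.
Ranks ≤ 3: {1, 2} → 2 values.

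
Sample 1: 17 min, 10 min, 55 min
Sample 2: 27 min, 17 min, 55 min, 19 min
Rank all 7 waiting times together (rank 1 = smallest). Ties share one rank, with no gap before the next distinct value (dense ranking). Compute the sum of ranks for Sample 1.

8

Sorted (ascending): 10, 17, 17, 19, 27, 55, 55
The 2 values of 17 share dense rank 2.
The 2 values of 55 share dense rank 5.
Remaining distinct values take the next consecutive integers.
Sample 1 values → pooled ranks: 17→2, 10→1, 55→5
Rank sum = 2 + 1 + 5 = 8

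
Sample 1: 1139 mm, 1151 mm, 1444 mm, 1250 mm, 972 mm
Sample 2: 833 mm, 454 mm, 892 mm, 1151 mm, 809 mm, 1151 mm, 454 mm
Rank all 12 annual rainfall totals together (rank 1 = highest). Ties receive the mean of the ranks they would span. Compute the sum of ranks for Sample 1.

Sorted (descending): 1444, 1250, 1151, 1151, 1151, 1139, 972, 892, 833, 809, 454, 454
The 3 values of 1151 occupy positions 3–5 → average rank 4.
The 2 values of 454 occupy positions 11–12 → average rank (11+12)/2 = 11.5.
Sample 1 values → pooled ranks: 1139→6, 1151→4, 1444→1, 1250→2, 972→7
Rank sum = 6 + 4 + 1 + 2 + 7 = 20

20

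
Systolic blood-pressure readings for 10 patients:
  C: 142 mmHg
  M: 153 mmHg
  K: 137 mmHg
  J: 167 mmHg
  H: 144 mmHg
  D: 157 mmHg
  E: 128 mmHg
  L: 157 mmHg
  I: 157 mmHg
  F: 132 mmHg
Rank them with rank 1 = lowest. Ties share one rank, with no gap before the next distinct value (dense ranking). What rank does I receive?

7

Sorted (ascending): 128, 132, 137, 142, 144, 153, 157, 157, 157, 167
The 3 values of 157 share dense rank 7.
Remaining distinct values take the next consecutive integers.
I has value 157 mmHg → rank 7.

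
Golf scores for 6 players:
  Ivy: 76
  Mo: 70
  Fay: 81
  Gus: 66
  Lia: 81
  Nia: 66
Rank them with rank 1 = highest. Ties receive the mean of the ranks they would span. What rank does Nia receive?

Sorted (descending): 81, 81, 76, 70, 66, 66
The 2 values of 81 occupy positions 1–2 → average rank (1+2)/2 = 1.5.
The 2 values of 66 occupy positions 5–6 → average rank (5+6)/2 = 5.5.
Nia has value 66 → rank 5.5.

5.5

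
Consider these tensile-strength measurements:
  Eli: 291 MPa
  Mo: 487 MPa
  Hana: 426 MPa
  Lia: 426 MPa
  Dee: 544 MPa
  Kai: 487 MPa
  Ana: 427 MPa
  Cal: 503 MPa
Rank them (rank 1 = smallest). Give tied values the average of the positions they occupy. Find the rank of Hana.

Sorted (ascending): 291, 426, 426, 427, 487, 487, 503, 544
The 2 values of 426 occupy positions 2–3 → average rank (2+3)/2 = 2.5.
The 2 values of 487 occupy positions 5–6 → average rank (5+6)/2 = 5.5.
Hana has value 426 MPa → rank 2.5.

2.5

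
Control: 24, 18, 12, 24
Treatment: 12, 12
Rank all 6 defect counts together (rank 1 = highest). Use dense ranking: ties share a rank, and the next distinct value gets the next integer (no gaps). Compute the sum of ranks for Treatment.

6

Sorted (descending): 24, 24, 18, 12, 12, 12
The 2 values of 24 share dense rank 1.
The 3 values of 12 share dense rank 3.
Remaining distinct values take the next consecutive integers.
Treatment values → pooled ranks: 12→3, 12→3
Rank sum = 3 + 3 = 6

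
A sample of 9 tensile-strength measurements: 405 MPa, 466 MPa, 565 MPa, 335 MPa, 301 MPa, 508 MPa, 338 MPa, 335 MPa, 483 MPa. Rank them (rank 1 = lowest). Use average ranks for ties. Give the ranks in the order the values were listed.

Sorted (ascending): 301, 335, 335, 338, 405, 466, 483, 508, 565
The 2 values of 335 occupy positions 2–3 → average rank (2+3)/2 = 2.5.

5, 6, 9, 2.5, 1, 8, 4, 2.5, 7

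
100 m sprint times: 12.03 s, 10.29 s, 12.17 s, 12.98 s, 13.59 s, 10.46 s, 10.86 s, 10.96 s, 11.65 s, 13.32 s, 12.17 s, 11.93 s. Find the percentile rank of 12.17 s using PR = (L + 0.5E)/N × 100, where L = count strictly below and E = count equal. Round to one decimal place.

N = 12.
Strictly below 12.17: 7. Equal to 12.17: 2.
PR = (7 + 0.5·2)/12 × 100 = 66.7

66.7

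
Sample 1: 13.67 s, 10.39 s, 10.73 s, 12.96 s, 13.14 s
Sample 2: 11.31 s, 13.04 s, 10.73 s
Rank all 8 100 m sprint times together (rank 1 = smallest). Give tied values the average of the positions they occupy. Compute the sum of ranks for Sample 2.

Sorted (ascending): 10.39, 10.73, 10.73, 11.31, 12.96, 13.04, 13.14, 13.67
The 2 values of 10.73 occupy positions 2–3 → average rank (2+3)/2 = 2.5.
Sample 2 values → pooled ranks: 11.31→4, 13.04→6, 10.73→2.5
Rank sum = 4 + 6 + 2.5 = 12.5

12.5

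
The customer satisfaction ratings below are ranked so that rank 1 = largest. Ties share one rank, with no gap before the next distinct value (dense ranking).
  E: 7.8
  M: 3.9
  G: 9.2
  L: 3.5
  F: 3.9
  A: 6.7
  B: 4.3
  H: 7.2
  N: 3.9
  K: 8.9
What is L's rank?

8

Sorted (descending): 9.2, 8.9, 7.8, 7.2, 6.7, 4.3, 3.9, 3.9, 3.9, 3.5
The 3 values of 3.9 share dense rank 7.
Remaining distinct values take the next consecutive integers.
L has value 3.5 → rank 8.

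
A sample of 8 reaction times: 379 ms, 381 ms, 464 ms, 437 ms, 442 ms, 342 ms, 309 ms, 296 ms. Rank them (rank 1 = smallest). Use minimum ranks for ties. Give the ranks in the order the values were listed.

Sorted (ascending): 296, 309, 342, 379, 381, 437, 442, 464
No ties — each value takes its position as its rank.

4, 5, 8, 6, 7, 3, 2, 1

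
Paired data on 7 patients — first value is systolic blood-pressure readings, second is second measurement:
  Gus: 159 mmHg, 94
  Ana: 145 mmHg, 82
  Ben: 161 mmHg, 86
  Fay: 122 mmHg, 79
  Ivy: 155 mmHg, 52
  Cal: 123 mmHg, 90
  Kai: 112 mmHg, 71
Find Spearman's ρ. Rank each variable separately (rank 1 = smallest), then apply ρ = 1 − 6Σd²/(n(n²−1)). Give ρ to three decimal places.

0.429

Ranks of variable 1: 6, 4, 7, 2, 5, 3, 1
Ranks of variable 2: 7, 4, 5, 3, 1, 6, 2
d = r₁ − r₂: -1, 0, 2, -1, 4, -3, -1
d²: 1, 0, 4, 1, 16, 9, 1; Σd² = 32
ρ = 1 − 6·32/(7·48) = 1 − 192/336 = 0.429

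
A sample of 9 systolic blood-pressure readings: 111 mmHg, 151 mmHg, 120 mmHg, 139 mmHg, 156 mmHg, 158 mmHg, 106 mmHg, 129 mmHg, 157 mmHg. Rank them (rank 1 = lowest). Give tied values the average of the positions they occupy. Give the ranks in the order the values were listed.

2, 6, 3, 5, 7, 9, 1, 4, 8

Sorted (ascending): 106, 111, 120, 129, 139, 151, 156, 157, 158
No ties — each value takes its position as its rank.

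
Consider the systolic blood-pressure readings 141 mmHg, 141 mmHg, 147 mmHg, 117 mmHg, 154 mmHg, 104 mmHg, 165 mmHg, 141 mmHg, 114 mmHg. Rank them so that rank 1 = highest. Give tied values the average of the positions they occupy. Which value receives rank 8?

Sorted (descending): 165, 154, 147, 141, 141, 141, 117, 114, 104
The 3 values of 141 occupy positions 4–6 → average rank 5.
Rank 8 → value 114.

114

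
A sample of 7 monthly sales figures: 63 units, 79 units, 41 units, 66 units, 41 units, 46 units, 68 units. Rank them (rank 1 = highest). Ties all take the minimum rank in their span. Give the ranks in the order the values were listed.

Sorted (descending): 79, 68, 66, 63, 46, 41, 41
The 2 values of 41 occupy positions 6–7 → each gets rank 6.

4, 1, 6, 3, 6, 5, 2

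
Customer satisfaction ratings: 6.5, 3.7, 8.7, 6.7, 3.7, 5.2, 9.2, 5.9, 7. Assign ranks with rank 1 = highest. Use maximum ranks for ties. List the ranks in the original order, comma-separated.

Sorted (descending): 9.2, 8.7, 7, 6.7, 6.5, 5.9, 5.2, 3.7, 3.7
The 2 values of 3.7 occupy positions 8–9 → each gets rank 9.

5, 9, 2, 4, 9, 7, 1, 6, 3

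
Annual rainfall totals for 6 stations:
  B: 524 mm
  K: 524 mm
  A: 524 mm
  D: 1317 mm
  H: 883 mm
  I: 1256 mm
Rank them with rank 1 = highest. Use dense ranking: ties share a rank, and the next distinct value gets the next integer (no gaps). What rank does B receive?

4

Sorted (descending): 1317, 1256, 883, 524, 524, 524
The 3 values of 524 share dense rank 4.
Remaining distinct values take the next consecutive integers.
B has value 524 mm → rank 4.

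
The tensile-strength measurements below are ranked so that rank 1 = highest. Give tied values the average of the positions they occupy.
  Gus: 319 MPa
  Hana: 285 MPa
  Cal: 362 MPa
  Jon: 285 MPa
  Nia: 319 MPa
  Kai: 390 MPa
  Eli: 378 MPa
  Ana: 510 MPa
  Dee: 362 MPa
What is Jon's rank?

8.5

Sorted (descending): 510, 390, 378, 362, 362, 319, 319, 285, 285
The 2 values of 362 occupy positions 4–5 → average rank (4+5)/2 = 4.5.
The 2 values of 319 occupy positions 6–7 → average rank (6+7)/2 = 6.5.
The 2 values of 285 occupy positions 8–9 → average rank (8+9)/2 = 8.5.
Jon has value 285 MPa → rank 8.5.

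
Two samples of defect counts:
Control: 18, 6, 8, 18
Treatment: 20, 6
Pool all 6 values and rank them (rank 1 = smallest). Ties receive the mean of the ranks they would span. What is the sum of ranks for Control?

13.5

Sorted (ascending): 6, 6, 8, 18, 18, 20
The 2 values of 6 occupy positions 1–2 → average rank (1+2)/2 = 1.5.
The 2 values of 18 occupy positions 4–5 → average rank (4+5)/2 = 4.5.
Control values → pooled ranks: 18→4.5, 6→1.5, 8→3, 18→4.5
Rank sum = 4.5 + 1.5 + 3 + 4.5 = 13.5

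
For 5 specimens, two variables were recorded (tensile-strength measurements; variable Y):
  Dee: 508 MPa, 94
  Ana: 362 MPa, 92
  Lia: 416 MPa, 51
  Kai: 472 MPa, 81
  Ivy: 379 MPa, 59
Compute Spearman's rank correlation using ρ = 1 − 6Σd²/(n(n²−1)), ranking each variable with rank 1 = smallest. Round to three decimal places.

0.300

Ranks of variable 1: 5, 1, 3, 4, 2
Ranks of variable 2: 5, 4, 1, 3, 2
d = r₁ − r₂: 0, -3, 2, 1, 0
d²: 0, 9, 4, 1, 0; Σd² = 14
ρ = 1 − 6·14/(5·24) = 1 − 84/120 = 0.300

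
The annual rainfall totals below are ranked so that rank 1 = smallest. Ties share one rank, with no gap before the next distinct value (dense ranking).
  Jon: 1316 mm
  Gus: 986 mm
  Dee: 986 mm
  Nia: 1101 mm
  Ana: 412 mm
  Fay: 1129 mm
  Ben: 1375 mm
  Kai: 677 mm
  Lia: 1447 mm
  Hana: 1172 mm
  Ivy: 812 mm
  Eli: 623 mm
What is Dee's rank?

Sorted (ascending): 412, 623, 677, 812, 986, 986, 1101, 1129, 1172, 1316, 1375, 1447
The 2 values of 986 share dense rank 5.
Remaining distinct values take the next consecutive integers.
Dee has value 986 mm → rank 5.

5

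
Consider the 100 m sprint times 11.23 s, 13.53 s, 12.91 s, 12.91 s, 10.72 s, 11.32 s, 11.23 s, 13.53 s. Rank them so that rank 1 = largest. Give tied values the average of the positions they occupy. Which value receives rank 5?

11.32

Sorted (descending): 13.53, 13.53, 12.91, 12.91, 11.32, 11.23, 11.23, 10.72
The 2 values of 13.53 occupy positions 1–2 → average rank (1+2)/2 = 1.5.
The 2 values of 12.91 occupy positions 3–4 → average rank (3+4)/2 = 3.5.
The 2 values of 11.23 occupy positions 6–7 → average rank (6+7)/2 = 6.5.
Rank 5 → value 11.32.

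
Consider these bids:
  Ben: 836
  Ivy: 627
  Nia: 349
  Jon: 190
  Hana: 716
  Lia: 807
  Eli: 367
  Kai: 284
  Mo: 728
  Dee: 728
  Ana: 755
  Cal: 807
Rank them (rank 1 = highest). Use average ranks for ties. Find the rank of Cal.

2.5

Sorted (descending): 836, 807, 807, 755, 728, 728, 716, 627, 367, 349, 284, 190
The 2 values of 807 occupy positions 2–3 → average rank (2+3)/2 = 2.5.
The 2 values of 728 occupy positions 5–6 → average rank (5+6)/2 = 5.5.
Cal has value 807 → rank 2.5.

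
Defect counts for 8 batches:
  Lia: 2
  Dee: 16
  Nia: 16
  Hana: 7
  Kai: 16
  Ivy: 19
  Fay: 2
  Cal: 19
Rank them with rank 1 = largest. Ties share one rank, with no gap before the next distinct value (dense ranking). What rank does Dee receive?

Sorted (descending): 19, 19, 16, 16, 16, 7, 2, 2
The 2 values of 19 share dense rank 1.
The 3 values of 16 share dense rank 2.
The 2 values of 2 share dense rank 4.
Remaining distinct values take the next consecutive integers.
Dee has value 16 → rank 2.

2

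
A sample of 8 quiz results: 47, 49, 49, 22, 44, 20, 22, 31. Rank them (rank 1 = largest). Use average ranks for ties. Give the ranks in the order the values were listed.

3, 1.5, 1.5, 6.5, 4, 8, 6.5, 5

Sorted (descending): 49, 49, 47, 44, 31, 22, 22, 20
The 2 values of 49 occupy positions 1–2 → average rank (1+2)/2 = 1.5.
The 2 values of 22 occupy positions 6–7 → average rank (6+7)/2 = 6.5.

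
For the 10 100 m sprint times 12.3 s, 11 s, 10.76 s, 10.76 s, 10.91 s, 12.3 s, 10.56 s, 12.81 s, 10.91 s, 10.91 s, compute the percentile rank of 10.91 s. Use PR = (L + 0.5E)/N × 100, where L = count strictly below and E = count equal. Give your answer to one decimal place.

45.0

N = 10.
Strictly below 10.91: 3. Equal to 10.91: 3.
PR = (3 + 0.5·3)/10 × 100 = 45.0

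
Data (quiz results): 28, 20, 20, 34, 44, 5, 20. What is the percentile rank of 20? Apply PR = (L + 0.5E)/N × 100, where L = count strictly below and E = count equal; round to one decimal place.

35.7

N = 7.
Strictly below 20: 1. Equal to 20: 3.
PR = (1 + 0.5·3)/7 × 100 = 35.7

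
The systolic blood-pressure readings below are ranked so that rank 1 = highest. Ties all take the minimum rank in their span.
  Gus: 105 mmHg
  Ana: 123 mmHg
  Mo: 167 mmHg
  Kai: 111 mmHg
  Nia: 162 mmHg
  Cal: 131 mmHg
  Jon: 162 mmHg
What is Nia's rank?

Sorted (descending): 167, 162, 162, 131, 123, 111, 105
The 2 values of 162 occupy positions 2–3 → each gets rank 2.
Nia has value 162 mmHg → rank 2.

2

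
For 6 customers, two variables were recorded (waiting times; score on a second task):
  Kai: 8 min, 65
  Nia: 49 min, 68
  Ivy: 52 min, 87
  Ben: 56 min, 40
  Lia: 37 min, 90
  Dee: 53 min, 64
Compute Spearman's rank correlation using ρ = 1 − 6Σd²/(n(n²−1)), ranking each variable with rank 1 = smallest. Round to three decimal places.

-0.600

Ranks of variable 1: 1, 3, 4, 6, 2, 5
Ranks of variable 2: 3, 4, 5, 1, 6, 2
d = r₁ − r₂: -2, -1, -1, 5, -4, 3
d²: 4, 1, 1, 25, 16, 9; Σd² = 56
ρ = 1 − 6·56/(6·35) = 1 − 336/210 = -0.600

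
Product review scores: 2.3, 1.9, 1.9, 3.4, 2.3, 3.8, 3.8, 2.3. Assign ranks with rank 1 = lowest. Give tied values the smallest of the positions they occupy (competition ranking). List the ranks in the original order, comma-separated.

3, 1, 1, 6, 3, 7, 7, 3

Sorted (ascending): 1.9, 1.9, 2.3, 2.3, 2.3, 3.4, 3.8, 3.8
The 2 values of 1.9 occupy positions 1–2 → each gets rank 1.
The 3 values of 2.3 occupy positions 3–5 → each gets rank 3.
The 2 values of 3.8 occupy positions 7–8 → each gets rank 7.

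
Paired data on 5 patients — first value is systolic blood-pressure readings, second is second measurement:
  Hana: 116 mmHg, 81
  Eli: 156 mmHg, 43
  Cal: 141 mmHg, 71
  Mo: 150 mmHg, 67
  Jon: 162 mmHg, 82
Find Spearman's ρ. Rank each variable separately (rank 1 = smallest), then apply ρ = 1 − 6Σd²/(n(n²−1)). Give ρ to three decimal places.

0.000

Ranks of variable 1: 1, 4, 2, 3, 5
Ranks of variable 2: 4, 1, 3, 2, 5
d = r₁ − r₂: -3, 3, -1, 1, 0
d²: 9, 9, 1, 1, 0; Σd² = 20
ρ = 1 − 6·20/(5·24) = 1 − 120/120 = 0.000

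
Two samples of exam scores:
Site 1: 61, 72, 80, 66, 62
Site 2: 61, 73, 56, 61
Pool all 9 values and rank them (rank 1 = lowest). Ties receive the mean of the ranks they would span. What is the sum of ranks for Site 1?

Sorted (ascending): 56, 61, 61, 61, 62, 66, 72, 73, 80
The 3 values of 61 occupy positions 2–4 → average rank 3.
Site 1 values → pooled ranks: 61→3, 72→7, 80→9, 66→6, 62→5
Rank sum = 3 + 7 + 9 + 6 + 5 = 30

30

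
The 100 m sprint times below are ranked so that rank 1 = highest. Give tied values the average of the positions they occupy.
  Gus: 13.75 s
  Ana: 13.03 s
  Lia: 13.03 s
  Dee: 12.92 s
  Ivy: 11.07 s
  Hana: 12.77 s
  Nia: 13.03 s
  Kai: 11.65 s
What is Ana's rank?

3

Sorted (descending): 13.75, 13.03, 13.03, 13.03, 12.92, 12.77, 11.65, 11.07
The 3 values of 13.03 occupy positions 2–4 → average rank 3.
Ana has value 13.03 s → rank 3.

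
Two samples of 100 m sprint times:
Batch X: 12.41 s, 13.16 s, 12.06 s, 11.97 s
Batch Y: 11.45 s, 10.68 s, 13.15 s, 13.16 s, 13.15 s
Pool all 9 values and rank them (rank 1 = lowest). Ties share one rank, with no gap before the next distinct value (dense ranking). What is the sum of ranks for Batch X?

19

Sorted (ascending): 10.68, 11.45, 11.97, 12.06, 12.41, 13.15, 13.15, 13.16, 13.16
The 2 values of 13.15 share dense rank 6.
The 2 values of 13.16 share dense rank 7.
Remaining distinct values take the next consecutive integers.
Batch X values → pooled ranks: 12.41→5, 13.16→7, 12.06→4, 11.97→3
Rank sum = 5 + 7 + 4 + 3 = 19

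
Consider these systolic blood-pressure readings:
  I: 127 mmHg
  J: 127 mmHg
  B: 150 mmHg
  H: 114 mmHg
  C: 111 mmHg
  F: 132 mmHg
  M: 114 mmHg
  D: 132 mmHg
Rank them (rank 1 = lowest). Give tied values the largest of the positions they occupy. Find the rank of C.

Sorted (ascending): 111, 114, 114, 127, 127, 132, 132, 150
The 2 values of 114 occupy positions 2–3 → each gets rank 3.
The 2 values of 127 occupy positions 4–5 → each gets rank 5.
The 2 values of 132 occupy positions 6–7 → each gets rank 7.
C has value 111 mmHg → rank 1.

1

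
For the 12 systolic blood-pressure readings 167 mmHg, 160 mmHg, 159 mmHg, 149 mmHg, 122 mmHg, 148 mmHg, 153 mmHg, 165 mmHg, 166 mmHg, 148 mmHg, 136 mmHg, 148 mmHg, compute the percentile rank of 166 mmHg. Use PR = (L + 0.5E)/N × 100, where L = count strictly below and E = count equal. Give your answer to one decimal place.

87.5

N = 12.
Strictly below 166: 10. Equal to 166: 1.
PR = (10 + 0.5·1)/12 × 100 = 87.5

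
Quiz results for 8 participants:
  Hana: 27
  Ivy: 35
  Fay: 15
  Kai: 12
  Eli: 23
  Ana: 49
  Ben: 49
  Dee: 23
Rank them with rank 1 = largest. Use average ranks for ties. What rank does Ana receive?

1.5

Sorted (descending): 49, 49, 35, 27, 23, 23, 15, 12
The 2 values of 49 occupy positions 1–2 → average rank (1+2)/2 = 1.5.
The 2 values of 23 occupy positions 5–6 → average rank (5+6)/2 = 5.5.
Ana has value 49 → rank 1.5.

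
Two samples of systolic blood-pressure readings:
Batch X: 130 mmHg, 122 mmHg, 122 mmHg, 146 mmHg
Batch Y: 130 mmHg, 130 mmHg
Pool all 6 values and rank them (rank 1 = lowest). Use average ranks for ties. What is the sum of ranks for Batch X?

13

Sorted (ascending): 122, 122, 130, 130, 130, 146
The 2 values of 122 occupy positions 1–2 → average rank (1+2)/2 = 1.5.
The 3 values of 130 occupy positions 3–5 → average rank 4.
Batch X values → pooled ranks: 130→4, 122→1.5, 122→1.5, 146→6
Rank sum = 4 + 1.5 + 1.5 + 6 = 13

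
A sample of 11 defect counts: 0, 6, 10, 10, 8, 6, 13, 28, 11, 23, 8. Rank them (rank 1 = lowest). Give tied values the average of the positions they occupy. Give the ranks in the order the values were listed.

Sorted (ascending): 0, 6, 6, 8, 8, 10, 10, 11, 13, 23, 28
The 2 values of 6 occupy positions 2–3 → average rank (2+3)/2 = 2.5.
The 2 values of 8 occupy positions 4–5 → average rank (4+5)/2 = 4.5.
The 2 values of 10 occupy positions 6–7 → average rank (6+7)/2 = 6.5.

1, 2.5, 6.5, 6.5, 4.5, 2.5, 9, 11, 8, 10, 4.5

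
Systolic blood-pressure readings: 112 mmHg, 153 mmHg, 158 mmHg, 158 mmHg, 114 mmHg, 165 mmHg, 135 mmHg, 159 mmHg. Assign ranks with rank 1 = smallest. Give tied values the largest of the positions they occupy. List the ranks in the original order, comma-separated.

1, 4, 6, 6, 2, 8, 3, 7

Sorted (ascending): 112, 114, 135, 153, 158, 158, 159, 165
The 2 values of 158 occupy positions 5–6 → each gets rank 6.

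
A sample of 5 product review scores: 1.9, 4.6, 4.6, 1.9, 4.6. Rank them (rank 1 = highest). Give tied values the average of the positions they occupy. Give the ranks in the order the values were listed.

Sorted (descending): 4.6, 4.6, 4.6, 1.9, 1.9
The 3 values of 4.6 occupy positions 1–3 → average rank 2.
The 2 values of 1.9 occupy positions 4–5 → average rank (4+5)/2 = 4.5.

4.5, 2, 2, 4.5, 2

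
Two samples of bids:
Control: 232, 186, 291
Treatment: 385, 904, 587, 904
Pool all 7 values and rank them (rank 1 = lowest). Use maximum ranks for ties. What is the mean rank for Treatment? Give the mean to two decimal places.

Sorted (ascending): 186, 232, 291, 385, 587, 904, 904
The 2 values of 904 occupy positions 6–7 → each gets rank 7.
Treatment values → pooled ranks: 385→4, 904→7, 587→5, 904→7
Mean rank = (4 + 7 + 5 + 7) / 4 = 5.75

5.75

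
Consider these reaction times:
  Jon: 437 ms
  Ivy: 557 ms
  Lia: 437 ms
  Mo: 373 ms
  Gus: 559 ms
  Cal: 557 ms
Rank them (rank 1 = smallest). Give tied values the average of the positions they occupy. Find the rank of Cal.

Sorted (ascending): 373, 437, 437, 557, 557, 559
The 2 values of 437 occupy positions 2–3 → average rank (2+3)/2 = 2.5.
The 2 values of 557 occupy positions 4–5 → average rank (4+5)/2 = 4.5.
Cal has value 557 ms → rank 4.5.

4.5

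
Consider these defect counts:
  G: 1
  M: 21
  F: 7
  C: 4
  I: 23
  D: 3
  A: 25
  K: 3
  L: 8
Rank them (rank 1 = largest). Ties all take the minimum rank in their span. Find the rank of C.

6

Sorted (descending): 25, 23, 21, 8, 7, 4, 3, 3, 1
The 2 values of 3 occupy positions 7–8 → each gets rank 7.
C has value 4 → rank 6.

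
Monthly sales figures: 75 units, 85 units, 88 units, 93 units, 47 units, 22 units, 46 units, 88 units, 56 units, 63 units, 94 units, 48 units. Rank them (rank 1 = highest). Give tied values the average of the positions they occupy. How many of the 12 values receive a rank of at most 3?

Sorted (descending): 94, 93, 88, 88, 85, 75, 63, 56, 48, 47, 46, 22
The 2 values of 88 occupy positions 3–4 → average rank (3+4)/2 = 3.5.
Ranks ≤ 3: {1, 2} → 2 values.

2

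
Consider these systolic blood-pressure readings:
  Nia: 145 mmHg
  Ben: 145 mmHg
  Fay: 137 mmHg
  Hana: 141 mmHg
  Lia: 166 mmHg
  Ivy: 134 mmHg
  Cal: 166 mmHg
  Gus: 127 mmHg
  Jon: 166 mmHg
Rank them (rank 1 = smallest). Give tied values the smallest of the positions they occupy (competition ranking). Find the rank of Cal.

7

Sorted (ascending): 127, 134, 137, 141, 145, 145, 166, 166, 166
The 2 values of 145 occupy positions 5–6 → each gets rank 5.
The 3 values of 166 occupy positions 7–9 → each gets rank 7.
Cal has value 166 mmHg → rank 7.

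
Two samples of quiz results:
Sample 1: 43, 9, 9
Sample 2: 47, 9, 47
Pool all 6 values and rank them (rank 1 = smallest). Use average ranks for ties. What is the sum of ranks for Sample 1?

Sorted (ascending): 9, 9, 9, 43, 47, 47
The 3 values of 9 occupy positions 1–3 → average rank 2.
The 2 values of 47 occupy positions 5–6 → average rank (5+6)/2 = 5.5.
Sample 1 values → pooled ranks: 43→4, 9→2, 9→2
Rank sum = 4 + 2 + 2 = 8

8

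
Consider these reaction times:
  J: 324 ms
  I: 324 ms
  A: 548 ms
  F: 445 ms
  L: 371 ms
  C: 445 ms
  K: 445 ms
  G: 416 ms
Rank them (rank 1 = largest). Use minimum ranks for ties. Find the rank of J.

7

Sorted (descending): 548, 445, 445, 445, 416, 371, 324, 324
The 3 values of 445 occupy positions 2–4 → each gets rank 2.
The 2 values of 324 occupy positions 7–8 → each gets rank 7.
J has value 324 ms → rank 7.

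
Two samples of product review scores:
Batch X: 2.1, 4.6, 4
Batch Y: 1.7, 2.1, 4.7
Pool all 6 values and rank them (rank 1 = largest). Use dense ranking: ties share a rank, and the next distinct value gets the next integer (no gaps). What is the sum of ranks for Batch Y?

Sorted (descending): 4.7, 4.6, 4, 2.1, 2.1, 1.7
The 2 values of 2.1 share dense rank 4.
Remaining distinct values take the next consecutive integers.
Batch Y values → pooled ranks: 1.7→5, 2.1→4, 4.7→1
Rank sum = 5 + 4 + 1 = 10

10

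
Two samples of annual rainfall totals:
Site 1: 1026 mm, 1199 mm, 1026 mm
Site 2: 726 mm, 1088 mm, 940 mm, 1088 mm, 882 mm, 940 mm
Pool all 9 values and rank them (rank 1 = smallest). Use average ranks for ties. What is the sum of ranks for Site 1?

20

Sorted (ascending): 726, 882, 940, 940, 1026, 1026, 1088, 1088, 1199
The 2 values of 940 occupy positions 3–4 → average rank (3+4)/2 = 3.5.
The 2 values of 1026 occupy positions 5–6 → average rank (5+6)/2 = 5.5.
The 2 values of 1088 occupy positions 7–8 → average rank (7+8)/2 = 7.5.
Site 1 values → pooled ranks: 1026→5.5, 1199→9, 1026→5.5
Rank sum = 5.5 + 9 + 5.5 = 20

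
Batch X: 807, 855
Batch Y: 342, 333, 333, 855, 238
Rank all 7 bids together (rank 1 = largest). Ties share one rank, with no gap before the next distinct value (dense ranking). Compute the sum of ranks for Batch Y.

17

Sorted (descending): 855, 855, 807, 342, 333, 333, 238
The 2 values of 855 share dense rank 1.
The 2 values of 333 share dense rank 4.
Remaining distinct values take the next consecutive integers.
Batch Y values → pooled ranks: 342→3, 333→4, 333→4, 855→1, 238→5
Rank sum = 3 + 4 + 4 + 1 + 5 = 17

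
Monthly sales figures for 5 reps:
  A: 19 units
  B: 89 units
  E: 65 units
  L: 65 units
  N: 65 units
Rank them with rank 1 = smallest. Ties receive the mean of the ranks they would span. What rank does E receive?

Sorted (ascending): 19, 65, 65, 65, 89
The 3 values of 65 occupy positions 2–4 → average rank 3.
E has value 65 units → rank 3.

3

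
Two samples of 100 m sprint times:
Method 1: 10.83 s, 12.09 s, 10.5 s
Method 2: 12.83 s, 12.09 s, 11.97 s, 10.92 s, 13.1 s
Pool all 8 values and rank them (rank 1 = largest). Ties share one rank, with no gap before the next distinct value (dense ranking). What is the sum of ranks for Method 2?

15

Sorted (descending): 13.1, 12.83, 12.09, 12.09, 11.97, 10.92, 10.83, 10.5
The 2 values of 12.09 share dense rank 3.
Remaining distinct values take the next consecutive integers.
Method 2 values → pooled ranks: 12.83→2, 12.09→3, 11.97→4, 10.92→5, 13.1→1
Rank sum = 2 + 3 + 4 + 5 + 1 = 15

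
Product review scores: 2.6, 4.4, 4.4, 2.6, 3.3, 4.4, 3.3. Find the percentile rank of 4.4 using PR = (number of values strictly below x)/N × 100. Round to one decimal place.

N = 7.
Strictly below 4.4: 4. Equal to 4.4: 3.
PR = 4/7 × 100 = 57.1

57.1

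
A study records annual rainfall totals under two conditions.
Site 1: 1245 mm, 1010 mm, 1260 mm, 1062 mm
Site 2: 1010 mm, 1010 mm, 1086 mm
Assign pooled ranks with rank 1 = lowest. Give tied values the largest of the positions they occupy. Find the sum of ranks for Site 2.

Sorted (ascending): 1010, 1010, 1010, 1062, 1086, 1245, 1260
The 3 values of 1010 occupy positions 1–3 → each gets rank 3.
Site 2 values → pooled ranks: 1010→3, 1010→3, 1086→5
Rank sum = 3 + 3 + 5 = 11

11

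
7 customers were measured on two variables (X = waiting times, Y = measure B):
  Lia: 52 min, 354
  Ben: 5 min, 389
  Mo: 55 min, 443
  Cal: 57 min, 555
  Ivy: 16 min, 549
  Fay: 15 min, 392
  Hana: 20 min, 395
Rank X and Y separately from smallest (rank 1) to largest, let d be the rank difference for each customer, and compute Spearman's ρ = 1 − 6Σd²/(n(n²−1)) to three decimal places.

0.500

Ranks of variable 1: 5, 1, 6, 7, 3, 2, 4
Ranks of variable 2: 1, 2, 5, 7, 6, 3, 4
d = r₁ − r₂: 4, -1, 1, 0, -3, -1, 0
d²: 16, 1, 1, 0, 9, 1, 0; Σd² = 28
ρ = 1 − 6·28/(7·48) = 1 − 168/336 = 0.500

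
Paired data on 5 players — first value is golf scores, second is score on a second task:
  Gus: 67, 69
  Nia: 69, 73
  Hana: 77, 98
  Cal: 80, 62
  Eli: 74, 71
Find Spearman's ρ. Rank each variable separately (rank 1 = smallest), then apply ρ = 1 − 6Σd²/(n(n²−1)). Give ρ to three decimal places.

Ranks of variable 1: 1, 2, 4, 5, 3
Ranks of variable 2: 2, 4, 5, 1, 3
d = r₁ − r₂: -1, -2, -1, 4, 0
d²: 1, 4, 1, 16, 0; Σd² = 22
ρ = 1 − 6·22/(5·24) = 1 − 132/120 = -0.100

-0.100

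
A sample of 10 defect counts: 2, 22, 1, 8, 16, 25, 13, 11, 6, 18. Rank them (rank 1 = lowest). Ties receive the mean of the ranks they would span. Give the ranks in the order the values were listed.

2, 9, 1, 4, 7, 10, 6, 5, 3, 8

Sorted (ascending): 1, 2, 6, 8, 11, 13, 16, 18, 22, 25
No ties — each value takes its position as its rank.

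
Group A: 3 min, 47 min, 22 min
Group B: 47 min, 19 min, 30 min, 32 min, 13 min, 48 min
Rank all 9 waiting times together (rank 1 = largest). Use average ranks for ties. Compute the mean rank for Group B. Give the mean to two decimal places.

4.58

Sorted (descending): 48, 47, 47, 32, 30, 22, 19, 13, 3
The 2 values of 47 occupy positions 2–3 → average rank (2+3)/2 = 2.5.
Group B values → pooled ranks: 47→2.5, 19→7, 30→5, 32→4, 13→8, 48→1
Mean rank = (2.5 + 7 + 5 + 4 + 8 + 1) / 6 = 4.58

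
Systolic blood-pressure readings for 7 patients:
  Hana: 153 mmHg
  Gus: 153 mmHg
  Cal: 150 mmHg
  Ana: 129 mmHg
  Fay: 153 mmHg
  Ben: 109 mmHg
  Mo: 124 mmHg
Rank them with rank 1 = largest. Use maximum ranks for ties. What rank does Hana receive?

Sorted (descending): 153, 153, 153, 150, 129, 124, 109
The 3 values of 153 occupy positions 1–3 → each gets rank 3.
Hana has value 153 mmHg → rank 3.

3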